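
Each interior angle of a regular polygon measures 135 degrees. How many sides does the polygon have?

Exterior angle = 180 - 135 = 45. n = 360 / 45 = 8.

8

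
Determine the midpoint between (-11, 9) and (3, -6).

The midpoint is the average of the coordinates:
x: (-11 + 3)/2 = -4
y: (9 + -6)/2 = 3/2
Midpoint = (-4, 3/2)

(-4, 3/2)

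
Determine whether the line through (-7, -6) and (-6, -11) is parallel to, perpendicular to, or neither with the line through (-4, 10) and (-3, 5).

Slope of line 1: m1 = (-11 - -6)/(-6 - -7) = -5/1 = -5
Slope of line 2: m2 = (5 - 10)/(-3 - -4) = -5/1 = -5
m1 = m2, so the lines are parallel.

Parallel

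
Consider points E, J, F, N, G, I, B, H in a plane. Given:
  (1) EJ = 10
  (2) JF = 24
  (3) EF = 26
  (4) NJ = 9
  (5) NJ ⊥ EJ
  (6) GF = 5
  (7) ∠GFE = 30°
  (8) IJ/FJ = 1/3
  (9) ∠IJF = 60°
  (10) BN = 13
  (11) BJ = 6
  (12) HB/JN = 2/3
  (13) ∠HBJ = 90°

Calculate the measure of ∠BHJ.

From the given relations: HB = 2/3·JN = 2/3·9 = 6.
Step 1: By the law of cosines on triangle HBJ: HJ² = 6² + 6² − 2·6·6·cos(90°) = 72, so HJ = 6·√2.
Step 2: By the inverse law of cosines on triangle BHJ: cos(∠BHJ) = (6² + (6·√2)² − 6²) / (2·6·6·√2) = 72/101.82 = 0.7071, so ∠BHJ = 45°.

Therefore, the measure of angle ∠BHJ = 45°.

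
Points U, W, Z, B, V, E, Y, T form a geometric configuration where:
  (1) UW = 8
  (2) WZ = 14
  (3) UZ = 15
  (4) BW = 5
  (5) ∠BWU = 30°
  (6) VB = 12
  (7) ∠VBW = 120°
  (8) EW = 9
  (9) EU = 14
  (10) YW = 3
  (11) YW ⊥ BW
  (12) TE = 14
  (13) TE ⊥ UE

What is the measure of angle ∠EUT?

Step 1: By the law of cosines on triangle UET: UT² = 14² + 14² − 2·14·14·cos(90°) = 392, so UT = 14·√2.
Step 2: By the inverse law of cosines on triangle EUT: cos(∠EUT) = (14² + (14·√2)² − 14²) / (2·14·14·√2) = 392/554.37 = 0.7071, so ∠EUT = 45°.

Therefore, the measure of angle ∠EUT = 45°.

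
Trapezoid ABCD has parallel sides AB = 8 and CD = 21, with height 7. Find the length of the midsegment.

midsegment = (8 + 21) / 2 = 29 / 2 = 29/2

29/2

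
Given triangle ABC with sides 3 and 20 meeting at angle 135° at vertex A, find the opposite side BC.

Law of cosines: BC^2 = 3^2 + 20^2 - 2(3)(20)cos(135°) = 60*sqrt(2) + 409, so BC = sqrt(60*sqrt(2) + 409).

sqrt(60*sqrt(2) + 409)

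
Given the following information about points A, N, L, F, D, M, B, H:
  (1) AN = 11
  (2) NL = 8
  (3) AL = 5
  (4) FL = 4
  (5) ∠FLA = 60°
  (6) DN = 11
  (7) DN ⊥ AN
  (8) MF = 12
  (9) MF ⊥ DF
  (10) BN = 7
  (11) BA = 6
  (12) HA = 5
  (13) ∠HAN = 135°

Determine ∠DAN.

Step 1: By the law of cosines on triangle AND: AD² = 11² + 11² − 2·11·11·cos(90°) = 242, so AD = 11·√2.
Step 2: By the inverse law of cosines on triangle DAN: cos(∠DAN) = ((11·√2)² + 11² − 11²) / (2·11·√2·11) = 242/342.24 = 0.7071, so ∠DAN = 45°.

Therefore, the measure of angle ∠DAN = 45°.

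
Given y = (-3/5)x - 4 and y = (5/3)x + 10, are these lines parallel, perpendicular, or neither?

Slope of line 1: m1 = -3/5
Slope of line 2: m2 = 5/3
m1 * m2 = (-3/5) * (5/3) = -1 = -1, so the lines are perpendicular.

Perpendicular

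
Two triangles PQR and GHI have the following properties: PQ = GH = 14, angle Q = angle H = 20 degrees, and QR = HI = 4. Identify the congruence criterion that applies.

Consider the given information: PQ = GH = 14, angle Q = angle H = 20 degrees, and QR = HI = 4
This is not SSS or AAS: SSS requires all three pairs of sides, but we don't have that. AAS requires two angles and a non-included side.
The correct criterion is SAS. Two pairs of corresponding sides and the included angle are equal (Side-Angle-Side).

SAS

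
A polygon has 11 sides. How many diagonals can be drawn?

The number of diagonals in an n-gon is n(n - 3)/2.
For n = 11: 11(11 - 3)/2 = 11 × 8 / 2 = 44.

44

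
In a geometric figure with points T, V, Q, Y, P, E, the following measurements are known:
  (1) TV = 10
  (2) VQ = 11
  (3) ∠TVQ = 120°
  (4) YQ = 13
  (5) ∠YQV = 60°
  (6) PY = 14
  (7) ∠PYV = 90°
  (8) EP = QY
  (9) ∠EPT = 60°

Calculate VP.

Step 1: By the law of cosines on triangle VQY: VY² = 11² + 13² − 2·11·13·cos(60°) = 147, so VY = 7·√3.
Step 2: By the law of cosines on triangle VYP: VP² = (7·√3)² + 14² − 2·7·√3·14·cos(90°) = 343, so VP = 7·√7.

Therefore, the length of VP = 7·√7.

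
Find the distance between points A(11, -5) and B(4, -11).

d = sqrt((4 - 11)^2 + (-11 - -5)^2)
d = sqrt(-7^2 + -6^2)
d = sqrt(49 + 36)
d = sqrt(85)

sqrt(85)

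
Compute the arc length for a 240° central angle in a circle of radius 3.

The full circumference is 2πr = 2π(3) = 6*pi.
The arc spans 240° out of 360°, which is a fraction of 2/3.
Arc length = 6*pi × 2/3 = 4*pi.

4*pi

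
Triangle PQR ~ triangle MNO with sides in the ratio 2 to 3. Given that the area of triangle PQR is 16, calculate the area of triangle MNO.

For similar figures, the area ratio equals the square of the side ratio.
Side ratio (PQR to MNO) = 2:3, so area ratio = 2^2:3^2 = 4:9.
If the area of PQR is 16, then the area of MNO = 16 * (9/4) = 36.

36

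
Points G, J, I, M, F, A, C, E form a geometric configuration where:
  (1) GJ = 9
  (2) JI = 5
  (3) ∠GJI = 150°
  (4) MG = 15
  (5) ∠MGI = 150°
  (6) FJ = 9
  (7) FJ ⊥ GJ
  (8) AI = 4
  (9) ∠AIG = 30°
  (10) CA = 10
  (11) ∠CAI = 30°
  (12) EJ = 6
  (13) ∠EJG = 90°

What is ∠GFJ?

Step 1: By the law of cosines on triangle FJG: FG² = 9² + 9² − 2·9·9·cos(90°) = 162, so FG = 9·√2.
Step 2: By the inverse law of cosines on triangle GFJ: cos(∠GFJ) = ((9·√2)² + 9² − 9²) / (2·9·√2·9) = 162/229.1 = 0.7071, so ∠GFJ = 45°.

Therefore, the measure of angle ∠GFJ = 45°.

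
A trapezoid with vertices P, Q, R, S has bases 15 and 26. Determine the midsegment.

The midsegment (median) of a trapezoid connects the midpoints of the non-parallel sides.
Its length is the average of the two bases: (15 + 26) / 2 = 41/2.

41/2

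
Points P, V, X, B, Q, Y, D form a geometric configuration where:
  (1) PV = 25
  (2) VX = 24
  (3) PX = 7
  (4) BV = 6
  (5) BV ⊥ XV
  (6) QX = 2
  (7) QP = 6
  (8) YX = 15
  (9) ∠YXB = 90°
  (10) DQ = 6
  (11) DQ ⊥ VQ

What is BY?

Step 1: By the law of cosines on triangle BVX: BX² = 6² + 24² − 2·6·24·cos(90°) = 612, so BX = 6·√17.
Step 2: By the law of cosines on triangle BXY: BY² = (6·√17)² + 15² − 2·6·√17·15·cos(90°) = 837, so BY = 3·√93.

Therefore, the length of BY = 3·√93.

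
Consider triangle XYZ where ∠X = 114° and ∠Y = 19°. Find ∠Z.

angle Z = 180 - 114 - 19 = 47 degrees.

47 degrees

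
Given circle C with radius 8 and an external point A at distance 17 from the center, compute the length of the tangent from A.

tangent = √(d² - r²) = √(17² - 8²) = √(289 - 64) = √225 = 15

15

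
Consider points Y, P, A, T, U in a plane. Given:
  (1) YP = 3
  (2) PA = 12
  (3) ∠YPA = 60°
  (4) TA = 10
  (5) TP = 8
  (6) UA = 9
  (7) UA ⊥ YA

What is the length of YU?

Step 1: By the law of cosines on triangle APY: AY² = 12² + 3² − 2·12·3·cos(60°) = 117, so AY = 3·√13.
Step 2: By the law of cosines on triangle YAU: YU² = (3·√13)² + 9² − 2·3·√13·9·cos(90°) = 198, so YU = 3·√22.

Therefore, the length of YU = 3·√22.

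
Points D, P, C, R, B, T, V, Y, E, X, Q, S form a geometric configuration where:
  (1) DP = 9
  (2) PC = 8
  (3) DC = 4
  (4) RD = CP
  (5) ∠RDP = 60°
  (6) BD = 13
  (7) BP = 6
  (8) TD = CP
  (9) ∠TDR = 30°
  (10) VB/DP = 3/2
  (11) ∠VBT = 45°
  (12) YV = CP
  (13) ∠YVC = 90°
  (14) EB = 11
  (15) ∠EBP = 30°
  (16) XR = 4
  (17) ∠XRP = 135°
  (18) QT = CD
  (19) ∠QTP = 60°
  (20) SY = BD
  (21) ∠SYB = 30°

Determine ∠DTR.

From the given relations: TD = CP = 8; RD = CP = 8.
Step 1: By the law of cosines on triangle TDR: TR² = 8² + 8² − 2·8·8·cos(30°) = 17.15, so TR ≈ 4.14.
Step 2: By the inverse law of cosines on triangle DTR: cos(∠DTR) = (8² + 4.14² − 8²) / (2·8·4.14) = 17.15/66.26 = 0.2588, so ∠DTR = 75°.

Therefore, the measure of angle ∠DTR = 75°.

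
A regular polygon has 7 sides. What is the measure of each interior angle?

Each interior angle of a regular n-gon is (n - 2) * 180 / n.
For n = 7: (7 - 2) * 180 / 7 = 900/7 = 900/7 degrees.

900/7 degrees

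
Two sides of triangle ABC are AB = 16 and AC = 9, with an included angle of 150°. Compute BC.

Law of cosines: BC^2 = 16^2 + 9^2 - 2(16)(9)cos(150°) = 144*sqrt(3) + 337, so BC = sqrt(144*sqrt(3) + 337).

sqrt(144*sqrt(3) + 337)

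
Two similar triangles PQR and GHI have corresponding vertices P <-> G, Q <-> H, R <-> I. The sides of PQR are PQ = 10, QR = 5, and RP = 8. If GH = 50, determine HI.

Since the triangles are similar, the ratio of corresponding sides is constant.
Scale factor k = GH / PQ = 50 / 10 = 5
HI = k * QR = 5 * 5 = 25

25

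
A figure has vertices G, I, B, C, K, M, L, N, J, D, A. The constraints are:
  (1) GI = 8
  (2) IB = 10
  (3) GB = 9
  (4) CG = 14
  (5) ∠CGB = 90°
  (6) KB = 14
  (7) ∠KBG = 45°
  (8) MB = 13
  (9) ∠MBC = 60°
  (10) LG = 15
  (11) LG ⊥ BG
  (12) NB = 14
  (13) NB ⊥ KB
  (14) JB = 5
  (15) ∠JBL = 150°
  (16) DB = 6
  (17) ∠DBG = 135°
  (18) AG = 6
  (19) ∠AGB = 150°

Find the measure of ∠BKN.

Step 1: By the law of cosines on triangle KBN: KN² = 14² + 14² − 2·14·14·cos(90°) = 392, so KN = 14·√2.
Step 2: By the inverse law of cosines on triangle BKN: cos(∠BKN) = (14² + (14·√2)² − 14²) / (2·14·14·√2) = 392/554.37 = 0.7071, so ∠BKN = 45°.

Therefore, the measure of angle ∠BKN = 45°.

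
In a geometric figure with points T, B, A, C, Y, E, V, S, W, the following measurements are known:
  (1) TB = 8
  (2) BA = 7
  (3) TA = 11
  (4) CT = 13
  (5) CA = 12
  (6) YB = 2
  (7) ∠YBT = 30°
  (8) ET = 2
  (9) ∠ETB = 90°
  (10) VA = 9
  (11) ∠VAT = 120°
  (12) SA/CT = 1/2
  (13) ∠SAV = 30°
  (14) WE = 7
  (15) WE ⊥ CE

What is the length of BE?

Step 1: By the law of cosines on triangle BTE: BE² = 8² + 2² − 2·8·2·cos(90°) = 68, so BE = 2·√17.

Therefore, the length of BE = 2·√17.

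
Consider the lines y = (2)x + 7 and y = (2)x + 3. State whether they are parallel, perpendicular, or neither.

Slope of line 1: m1 = 2
Slope of line 2: m2 = 2
Since m1 = m2 = 2, the lines are parallel.

Parallel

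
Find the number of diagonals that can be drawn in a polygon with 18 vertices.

Total line segments between 18 vertices = C(18,2) = 153.
Subtract the 18 sides: 153 - 18 = 135 diagonals.

135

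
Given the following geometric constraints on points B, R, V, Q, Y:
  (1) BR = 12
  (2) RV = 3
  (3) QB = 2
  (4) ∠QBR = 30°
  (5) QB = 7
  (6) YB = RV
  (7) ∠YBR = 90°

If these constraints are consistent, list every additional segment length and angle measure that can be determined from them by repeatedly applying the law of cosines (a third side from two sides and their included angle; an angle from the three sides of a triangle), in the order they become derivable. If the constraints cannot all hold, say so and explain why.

These constraints are not satisfiable: (3) QB = 2 and (5) QB = 7 assign two different lengths to the same segment. No planar figure meets all of them, so nothing further can be derived.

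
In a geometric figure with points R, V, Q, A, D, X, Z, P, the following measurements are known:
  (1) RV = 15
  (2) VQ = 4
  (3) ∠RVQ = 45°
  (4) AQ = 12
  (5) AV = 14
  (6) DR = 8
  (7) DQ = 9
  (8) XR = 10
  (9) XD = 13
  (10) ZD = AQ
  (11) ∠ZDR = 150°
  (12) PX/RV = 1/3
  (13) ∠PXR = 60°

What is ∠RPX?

From the given relations: PX = 1/3·RV = 1/3·15 = 5.
Step 1: By the law of cosines on triangle PXR: PR² = 5² + 10² − 2·5·10·cos(60°) = 75, so PR = 5·√3.
Step 2: By the inverse law of cosines on triangle RPX: cos(∠RPX) = ((5·√3)² + 5² − 10²) / (2·5·√3·5) = 0/86.6 = 0, so ∠RPX = 90°.

Therefore, the measure of angle ∠RPX = 90°.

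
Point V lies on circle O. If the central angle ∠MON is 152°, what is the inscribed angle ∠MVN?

An inscribed angle intercepts an arc from a point on the circle, while the central angle intercepts the same arc from the center.
The inscribed angle is always half the central angle: 152° / 2 = 76°.

76°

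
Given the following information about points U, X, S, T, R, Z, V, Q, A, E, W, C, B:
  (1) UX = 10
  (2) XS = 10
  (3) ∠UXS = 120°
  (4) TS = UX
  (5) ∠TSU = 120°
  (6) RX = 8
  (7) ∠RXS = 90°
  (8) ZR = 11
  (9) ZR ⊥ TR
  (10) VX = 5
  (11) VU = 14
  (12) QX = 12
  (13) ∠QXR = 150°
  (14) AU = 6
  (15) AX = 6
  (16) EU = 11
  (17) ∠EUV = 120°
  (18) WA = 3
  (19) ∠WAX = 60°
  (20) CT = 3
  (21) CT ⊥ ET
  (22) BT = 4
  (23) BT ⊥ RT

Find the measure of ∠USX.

Step 1: By the law of cosines on triangle SXU: SU² = 10² + 10² − 2·10·10·cos(120°) = 300, so SU = 10·√3.
Step 2: By the inverse law of cosines on triangle USX: cos(∠USX) = ((10·√3)² + 10² − 10²) / (2·10·√3·10) = 300/346.41 = 0.866, so ∠USX = 30°.

Therefore, the measure of angle ∠USX = 30°.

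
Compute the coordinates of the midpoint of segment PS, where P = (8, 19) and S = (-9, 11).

M = ((x₁ + x₂)/2, (y₁ + y₂)/2)
= ((8 + -9)/2, (19 + 11)/2)
= (-1/2, 30/2) = (-1/2, 15)

(-1/2, 15)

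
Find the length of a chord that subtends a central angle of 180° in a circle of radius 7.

Chord length = 2r sin(θ/2)
= 2 × 7 × sin(180°/2)
= 2 × 7 × sin(90°)
= 14

14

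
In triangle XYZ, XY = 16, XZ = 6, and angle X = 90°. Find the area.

Area = (1/2) * XY * XZ * sin(X)
Area = (1/2) * 16 * 6 * sin(90°)
Area = (1/2) * 16 * 6 * 1
Area = 48

48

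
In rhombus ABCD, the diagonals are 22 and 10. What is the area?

Area = (22 * 10) / 2 = 220 / 2 = 110

110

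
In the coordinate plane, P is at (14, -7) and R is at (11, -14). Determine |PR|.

d = sqrt((11 - 14)^2 + (-14 - -7)^2)
d = sqrt(-3^2 + -7^2)
d = sqrt(9 + 49)
d = sqrt(58)

sqrt(58)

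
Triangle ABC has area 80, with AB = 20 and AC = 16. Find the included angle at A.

sin(C) = 2 * 80 / (20 * 16) = 1/2, so C = arcsin(1/2) = 30°.
Since sin(180° - C) = sin(C), the obtuse angle 150° gives the same area, so C = 30° or C = 150°.

30° or 150°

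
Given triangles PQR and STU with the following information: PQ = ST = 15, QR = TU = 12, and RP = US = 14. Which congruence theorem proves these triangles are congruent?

The given information provides:
PQ = ST = 15, QR = TU = 12, and RP = US = 14
This matches the SSS congruence theorem.
All three pairs of corresponding sides are equal (Side-Side-Side).

SSS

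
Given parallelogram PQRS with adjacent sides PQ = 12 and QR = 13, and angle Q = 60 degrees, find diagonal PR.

The diagonal of a parallelogram can be found by treating two adjacent sides and the diagonal as a triangle.
Applying the law of cosines with sides 12, 13 and included angle 60°:
d^2 = 144 + 169 - 312*cos(60°) = 157
d = sqrt(157)

sqrt(157)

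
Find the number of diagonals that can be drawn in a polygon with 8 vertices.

Total line segments between 8 vertices = C(8,2) = 28.
Subtract the 8 sides: 28 - 8 = 20 diagonals.

20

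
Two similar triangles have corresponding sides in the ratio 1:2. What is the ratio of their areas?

Area ratio = (side ratio)^2 = (1/2)^2 = 1:4.

1:4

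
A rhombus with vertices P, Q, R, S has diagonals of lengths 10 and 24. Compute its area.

Area = (10 * 24) / 2 = 240 / 2 = 120

120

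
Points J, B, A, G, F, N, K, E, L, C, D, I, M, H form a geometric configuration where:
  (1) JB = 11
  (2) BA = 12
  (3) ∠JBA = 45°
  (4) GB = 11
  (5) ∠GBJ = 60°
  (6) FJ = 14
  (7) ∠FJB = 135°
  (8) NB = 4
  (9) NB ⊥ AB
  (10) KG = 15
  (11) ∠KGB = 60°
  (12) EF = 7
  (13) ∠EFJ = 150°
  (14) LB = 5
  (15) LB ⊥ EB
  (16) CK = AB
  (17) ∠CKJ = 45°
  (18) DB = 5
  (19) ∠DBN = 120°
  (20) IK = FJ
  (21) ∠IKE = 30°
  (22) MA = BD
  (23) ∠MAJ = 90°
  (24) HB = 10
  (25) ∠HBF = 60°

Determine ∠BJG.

Step 1: By the law of cosines on triangle JBG: JG² = 11² + 11² − 2·11·11·cos(60°) = 121, so JG = 11.
Step 2: By the inverse law of cosines on triangle BJG: cos(∠BJG) = (11² + 11² − 11²) / (2·11·11) = 121/242 = 0.5, so ∠BJG = 60°.

Therefore, the measure of angle ∠BJG = 60°.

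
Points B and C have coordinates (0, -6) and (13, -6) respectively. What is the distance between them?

d = sqrt((13 - 0)^2 + (-6 - -6)^2)
d = sqrt(13^2 + 0^2)
d = sqrt(169 + 0)
d = sqrt(169) = 13

13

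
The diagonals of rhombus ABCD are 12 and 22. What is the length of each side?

The diagonals of a rhombus bisect each other at right angles.
Half-diagonals: 12/2 = 6 and 22/2 = 11
side = sqrt(6^2 + 11^2)
side = sqrt(36 + 121)
side = sqrt(157)

sqrt(157)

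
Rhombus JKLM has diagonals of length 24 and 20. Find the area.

Area of a rhombus = (d1 * d2) / 2
Area = (24 * 20) / 2
Area = 480 / 2
Area = 240

240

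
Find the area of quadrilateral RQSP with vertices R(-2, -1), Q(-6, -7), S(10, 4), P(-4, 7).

Shoelace: sum of cross terms = 158, Area = (1/2)|158| = 79

79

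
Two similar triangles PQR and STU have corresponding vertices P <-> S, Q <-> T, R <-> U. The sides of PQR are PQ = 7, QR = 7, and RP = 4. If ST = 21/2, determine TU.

Similar triangles have proportional sides. Setting up the proportion:
ST / PQ = TU / QR
21/2 / 7 = TU / 7
TU = 7 * 21/2 / 7 = 21/2.

21/2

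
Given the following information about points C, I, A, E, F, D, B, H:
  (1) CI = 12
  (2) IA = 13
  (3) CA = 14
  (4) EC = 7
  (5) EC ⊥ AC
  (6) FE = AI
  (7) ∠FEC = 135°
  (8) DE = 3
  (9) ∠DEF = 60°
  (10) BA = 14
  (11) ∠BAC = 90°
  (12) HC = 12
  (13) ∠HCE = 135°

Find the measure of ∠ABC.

Step 1: By the law of cosines on triangle BAC: BC² = 14² + 14² − 2·14·14·cos(90°) = 392, so BC = 14·√2.
Step 2: By the inverse law of cosines on triangle ABC: cos(∠ABC) = (14² + (14·√2)² − 14²) / (2·14·14·√2) = 392/554.37 = 0.7071, so ∠ABC = 45°.

Therefore, the measure of angle ∠ABC = 45°.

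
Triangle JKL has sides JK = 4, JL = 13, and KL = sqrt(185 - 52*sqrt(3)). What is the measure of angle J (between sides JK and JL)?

When all three sides of a triangle are known, the law of cosines can be rearranged to find any angle.
cos(C) = (a² + b² - c²) / (2ab) gives cos(J) = sqrt(3)/2.
Taking the inverse cosine: J = 30°.

30°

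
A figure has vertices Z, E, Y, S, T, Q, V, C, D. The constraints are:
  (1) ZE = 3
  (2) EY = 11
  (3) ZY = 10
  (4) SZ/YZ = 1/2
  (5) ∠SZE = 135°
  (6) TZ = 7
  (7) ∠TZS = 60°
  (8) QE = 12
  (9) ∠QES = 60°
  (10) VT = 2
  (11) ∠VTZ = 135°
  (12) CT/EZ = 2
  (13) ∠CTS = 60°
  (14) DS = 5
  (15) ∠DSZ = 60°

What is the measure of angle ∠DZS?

From the given relations: SZ = 1/2·YZ = 1/2·10 = 5.
Step 1: By the law of cosines on triangle ZSD: ZD² = 5² + 5² − 2·5·5·cos(60°) = 25, so ZD = 5.
Step 2: By the inverse law of cosines on triangle DZS: cos(∠DZS) = (5² + 5² − 5²) / (2·5·5) = 25/50 = 0.5, so ∠DZS = 60°.

Therefore, the measure of angle ∠DZS = 60°.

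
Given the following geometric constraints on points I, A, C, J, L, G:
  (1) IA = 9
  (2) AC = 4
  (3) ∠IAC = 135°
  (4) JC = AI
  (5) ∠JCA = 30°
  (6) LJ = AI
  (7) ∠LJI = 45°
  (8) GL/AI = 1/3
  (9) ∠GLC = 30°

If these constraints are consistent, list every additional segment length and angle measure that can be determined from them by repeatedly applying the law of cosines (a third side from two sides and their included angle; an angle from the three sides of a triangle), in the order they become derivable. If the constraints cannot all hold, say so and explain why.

The constraints are consistent. Derivable facts, in order:
After 1 step:
- AJ ≈ 5.89
- IC ≈ 12.16
After 2 steps:
- ∠ACI = 31.55°
- ∠AIC = 13.45°
- ∠AJC = 19.86°
- ∠CAJ = 130.14°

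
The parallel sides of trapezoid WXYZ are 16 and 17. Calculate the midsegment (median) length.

midsegment = (16 + 17) / 2 = 33 / 2 = 33/2

33/2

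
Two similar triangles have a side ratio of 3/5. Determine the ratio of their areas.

The ratio of areas of similar triangles equals the square of the side ratio.
Side ratio = 3:5
Area ratio = (3/5)^2 = 9/25 = 9:25

9:25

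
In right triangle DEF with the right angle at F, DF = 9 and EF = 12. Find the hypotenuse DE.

By the Pythagorean theorem: DE^2 = DF^2 + EF^2
DE^2 = 9^2 + 12^2 = 81 + 144 = 225
DE = sqrt(225) = 15

15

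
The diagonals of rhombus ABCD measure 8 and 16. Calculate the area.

Area of a rhombus = (d1 * d2) / 2
Area = (8 * 16) / 2
Area = 128 / 2
Area = 64

64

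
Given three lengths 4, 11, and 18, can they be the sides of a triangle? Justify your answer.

The longest side is 18. The other two sides sum to 4 + 11 = 15.
Since 15 ≤ 18, the two shorter sides cannot reach around to close the triangle.

No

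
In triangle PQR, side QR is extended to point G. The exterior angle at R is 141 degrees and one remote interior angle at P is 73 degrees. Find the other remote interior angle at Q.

By the exterior angle theorem: exterior angle = sum of remote interior angles.
141 = 73 + angle Q
angle Q = 141 - 73 = 68 degrees

68 degrees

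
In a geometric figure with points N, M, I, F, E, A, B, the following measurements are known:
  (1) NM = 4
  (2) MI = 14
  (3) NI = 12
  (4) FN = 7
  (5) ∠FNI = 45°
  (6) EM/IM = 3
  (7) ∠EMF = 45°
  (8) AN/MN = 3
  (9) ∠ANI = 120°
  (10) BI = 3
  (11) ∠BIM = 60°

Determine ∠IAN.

From the given relations: AN = 3·MN = 3·4 = 12.
Step 1: By the law of cosines on triangle ANI: AI² = 12² + 12² − 2·12·12·cos(120°) = 432, so AI = 12·√3.
Step 2: By the inverse law of cosines on triangle IAN: cos(∠IAN) = ((12·√3)² + 12² − 12²) / (2·12·√3·12) = 432/498.83 = 0.866, so ∠IAN = 30°.

Therefore, the measure of angle ∠IAN = 30°.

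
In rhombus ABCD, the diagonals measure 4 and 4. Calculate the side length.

In a rhombus, the diagonals bisect each other perpendicularly, creating four congruent right triangles.
Each triangle has legs 2 (half of 4) and 2 (half of 4).
The hypotenuse of each right triangle is a side of the rhombus:
side = sqrt(2^2 + 2^2) = sqrt(8) = 2*sqrt(2)

2*sqrt(2)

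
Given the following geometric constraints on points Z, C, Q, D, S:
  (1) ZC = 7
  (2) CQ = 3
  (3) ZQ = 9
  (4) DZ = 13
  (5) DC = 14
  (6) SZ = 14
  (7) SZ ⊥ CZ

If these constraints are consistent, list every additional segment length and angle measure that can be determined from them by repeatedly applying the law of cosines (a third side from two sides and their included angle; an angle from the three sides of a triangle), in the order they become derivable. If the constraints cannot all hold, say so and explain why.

The constraints are consistent. Derivable facts, in order:
After 1 step:
- CS = 7·√5
- ∠CDZ = 29.76°
- ∠CQZ = 40.6°
- ∠CZD = 83.06°
- ∠CZQ = 16.2°
- ∠DCZ = 67.19°
- ∠QCZ = 123.2°
After 2 steps:
- ∠CSZ = 26.57°
- ∠SCZ = 63.43°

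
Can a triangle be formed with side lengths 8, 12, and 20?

Check the triangle inequality: 8 + 12 = 20 ≤ 20.
Since the sum of two sides does not exceed the third, no triangle can be formed.

No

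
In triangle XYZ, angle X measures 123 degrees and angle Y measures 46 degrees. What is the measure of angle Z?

By the triangle angle sum property, the three interior angles of any triangle add up to 180°.
We know angle X = 123° and angle Y = 46°, so their sum is 169°.
Therefore angle Z = 180° - 169° = 11°.

11 degrees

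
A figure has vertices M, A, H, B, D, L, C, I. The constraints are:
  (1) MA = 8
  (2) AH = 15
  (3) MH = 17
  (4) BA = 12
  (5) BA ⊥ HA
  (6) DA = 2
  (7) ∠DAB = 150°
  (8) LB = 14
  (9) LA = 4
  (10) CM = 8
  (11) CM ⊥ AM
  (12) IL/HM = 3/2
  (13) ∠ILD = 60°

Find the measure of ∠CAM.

Step 1: By the law of cosines on triangle AMC: AC² = 8² + 8² − 2·8·8·cos(90°) = 128, so AC = 8·√2.
Step 2: By the inverse law of cosines on triangle CAM: cos(∠CAM) = ((8·√2)² + 8² − 8²) / (2·8·√2·8) = 128/181.02 = 0.7071, so ∠CAM = 45°.

Therefore, the measure of angle ∠CAM = 45°.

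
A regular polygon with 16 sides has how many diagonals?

The number of diagonals in an n-gon is n(n - 3)/2.
For n = 16: 16(16 - 3)/2 = 16 × 13 / 2 = 104.

104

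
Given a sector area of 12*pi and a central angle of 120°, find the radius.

Sector area A = πr² × θ/360, so r² = 360A / (πθ).
r² = 360 × 12*pi / (π × 120)
r² = 36
r = 6

6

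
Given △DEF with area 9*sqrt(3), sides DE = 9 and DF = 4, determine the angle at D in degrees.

From the SAS area formula Area = (1/2)ab sin(C), rearranging gives sin(C) = 2*Area/(ab).
sin(C) = 2 * 9*sqrt(3) / (36) = sqrt(3)/2.
Therefore C = arcsin(sqrt(3)/2) = 60°.
Since sin(180° - C) = sin(C), the obtuse angle 120° gives the same area, so C = 60° or C = 120°.

60° or 120°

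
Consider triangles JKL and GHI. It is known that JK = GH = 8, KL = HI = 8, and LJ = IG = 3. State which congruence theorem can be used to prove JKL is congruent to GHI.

The given information matches SSS: All three pairs of corresponding sides are equal (Side-Side-Side).

SSS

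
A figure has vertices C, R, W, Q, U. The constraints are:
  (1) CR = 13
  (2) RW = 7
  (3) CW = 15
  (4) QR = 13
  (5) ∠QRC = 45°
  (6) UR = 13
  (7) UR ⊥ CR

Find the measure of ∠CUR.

Step 1: By the law of cosines on triangle URC: UC² = 13² + 13² − 2·13·13·cos(90°) = 338, so UC = 13·√2.
Step 2: By the inverse law of cosines on triangle CUR: cos(∠CUR) = ((13·√2)² + 13² − 13²) / (2·13·√2·13) = 338/478 = 0.7071, so ∠CUR = 45°.

Therefore, the measure of angle ∠CUR = 45°.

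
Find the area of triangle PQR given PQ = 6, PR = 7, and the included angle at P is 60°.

Area = (1/2) * PQ * PR * sin(P)
Area = (1/2) * 6 * 7 * sin(60°)
Area = (1/2) * 6 * 7 * sqrt(3)/2
Area = 21*sqrt(3)/2

21*sqrt(3)/2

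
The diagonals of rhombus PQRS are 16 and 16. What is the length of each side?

In a rhombus, the diagonals bisect each other perpendicularly, creating four congruent right triangles.
Each triangle has legs 8 (half of 16) and 8 (half of 16).
The hypotenuse of each right triangle is a side of the rhombus:
side = sqrt(8^2 + 8^2) = sqrt(128) = 8*sqrt(2)

8*sqrt(2)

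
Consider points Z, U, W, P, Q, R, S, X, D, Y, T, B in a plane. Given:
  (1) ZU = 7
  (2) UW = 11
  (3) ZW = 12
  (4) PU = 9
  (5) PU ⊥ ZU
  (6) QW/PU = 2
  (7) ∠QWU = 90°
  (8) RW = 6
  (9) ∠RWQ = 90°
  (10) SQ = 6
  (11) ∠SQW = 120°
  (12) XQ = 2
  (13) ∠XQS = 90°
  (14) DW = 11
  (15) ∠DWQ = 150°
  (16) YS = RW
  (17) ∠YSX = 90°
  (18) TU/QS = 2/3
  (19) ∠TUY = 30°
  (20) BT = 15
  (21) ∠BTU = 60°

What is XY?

From the given relations: YS = RW = 6.
Step 1: By the law of cosines on triangle XQS: XS² = 2² + 6² − 2·2·6·cos(90°) = 40, so XS = 2·√10.
Step 2: By the law of cosines on triangle XSY: XY² = (2·√10)² + 6² − 2·2·√10·6·cos(90°) = 76, so XY = 2·√19.

Therefore, the length of XY = 2·√19.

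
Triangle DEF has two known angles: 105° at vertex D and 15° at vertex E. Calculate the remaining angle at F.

angle F = 180 - 105 - 15 = 60 degrees.

60 degrees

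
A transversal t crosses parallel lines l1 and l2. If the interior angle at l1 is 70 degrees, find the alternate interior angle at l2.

Alternate interior angles lie on opposite sides of the transversal, between the parallel lines.
By the alternate interior angle theorem, they are equal: 70 degrees.

70 degrees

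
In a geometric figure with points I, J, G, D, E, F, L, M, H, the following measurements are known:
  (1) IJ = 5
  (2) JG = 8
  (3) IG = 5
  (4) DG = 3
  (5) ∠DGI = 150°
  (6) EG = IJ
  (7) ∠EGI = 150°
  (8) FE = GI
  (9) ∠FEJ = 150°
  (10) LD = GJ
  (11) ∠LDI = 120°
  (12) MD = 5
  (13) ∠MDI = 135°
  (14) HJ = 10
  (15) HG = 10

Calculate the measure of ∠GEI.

From the given relations: EG = IJ = 5.
Step 1: By the law of cosines on triangle EGI: EI² = 5² + 5² − 2·5·5·cos(150°) = 93.3, so EI ≈ 9.66.
Step 2: By the inverse law of cosines on triangle GEI: cos(∠GEI) = (5² + 9.66² − 5²) / (2·5·9.66) = 93.3/96.59 = 0.9659, so ∠GEI = 15°.

Therefore, the measure of angle ∠GEI = 15°.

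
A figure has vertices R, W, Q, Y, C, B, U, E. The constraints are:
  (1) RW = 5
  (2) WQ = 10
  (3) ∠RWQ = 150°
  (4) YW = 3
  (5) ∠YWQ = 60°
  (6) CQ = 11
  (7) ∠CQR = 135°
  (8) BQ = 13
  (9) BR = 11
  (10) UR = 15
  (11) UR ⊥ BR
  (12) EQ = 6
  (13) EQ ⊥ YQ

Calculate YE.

Step 1: By the law of cosines on triangle QWY: QY² = 10² + 3² − 2·10·3·cos(60°) = 79, so QY = √79.
Step 2: By the law of cosines on triangle YQE: YE² = √79² + 6² − 2·√79·6·cos(90°) = 115, so YE = √115.

Therefore, the length of YE = √115.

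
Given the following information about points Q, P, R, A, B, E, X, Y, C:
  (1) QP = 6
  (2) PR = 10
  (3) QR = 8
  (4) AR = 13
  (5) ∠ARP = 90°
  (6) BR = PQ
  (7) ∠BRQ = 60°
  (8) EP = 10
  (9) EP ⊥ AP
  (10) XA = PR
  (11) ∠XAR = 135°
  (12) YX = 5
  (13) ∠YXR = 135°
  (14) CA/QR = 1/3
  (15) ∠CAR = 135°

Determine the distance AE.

Step 1: By the law of cosines on triangle PRA: PA² = 10² + 13² − 2·10·13·cos(90°) = 269, so PA ≈ 16.4.
Step 2: By the law of cosines on triangle APE: AE² = 16.4² + 10² − 2·16.4·10·cos(90°) = 369, so AE = 3·√41.

Therefore, the length of AE = 3·√41.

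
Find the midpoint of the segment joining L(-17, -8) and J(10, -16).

The midpoint is the point halfway along the segment.
Move half the horizontal distance: -17 + (10 - -17)/2 = -17 + 27/2 = -7/2
Move half the vertical distance: -8 + (-16 - -8)/2 = -8 + -8/2 = -12
Midpoint = (-7/2, -12)

(-7/2, -12)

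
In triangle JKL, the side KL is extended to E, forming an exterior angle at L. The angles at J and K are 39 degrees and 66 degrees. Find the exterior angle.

By the exterior angle theorem, an exterior angle of a triangle equals the sum of the two remote interior angles.
Exterior angle = angle J + angle K
Exterior angle = 39 + 66 = 105 degrees

105 degrees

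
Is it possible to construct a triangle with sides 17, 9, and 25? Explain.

Sort the sides: 9, 17, 25.
It suffices to check that the sum of the two smallest exceeds the largest:
9 + 17 = 26 > 25. ✓
Yes, a valid triangle can be formed.

Yes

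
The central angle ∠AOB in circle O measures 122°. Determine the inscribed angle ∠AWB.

Inscribed angle = 122° / 2 = 61° (inscribed angle theorem).

61°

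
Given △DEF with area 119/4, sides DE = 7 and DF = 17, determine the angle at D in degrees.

Area = (1/2) * a * b * sin(C)
sin(C) = 2 * Area / (a * b)
sin(C) = 2 * 119/4 / (7 * 17)
sin(C) = 1/2
C = arcsin(1/2) = 30°
Since sin(180° - C) = sin(C), the obtuse angle 150° gives the same area, so C = 30° or C = 150°.

30° or 150°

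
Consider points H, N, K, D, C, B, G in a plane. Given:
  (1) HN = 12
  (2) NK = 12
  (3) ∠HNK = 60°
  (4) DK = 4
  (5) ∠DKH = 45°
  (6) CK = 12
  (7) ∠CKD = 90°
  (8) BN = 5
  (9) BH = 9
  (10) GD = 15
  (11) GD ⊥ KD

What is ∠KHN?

Step 1: By the law of cosines on triangle HNK: HK² = 12² + 12² − 2·12·12·cos(60°) = 144, so HK = 12.
Step 2: By the inverse law of cosines on triangle KHN: cos(∠KHN) = (12² + 12² − 12²) / (2·12·12) = 144/288 = 0.5, so ∠KHN = 60°.

Therefore, the measure of angle ∠KHN = 60°.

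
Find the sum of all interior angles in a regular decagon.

The sum of interior angles of an n-sided polygon is (n - 2) * 180.
For n = 10: (10 - 2) * 180 = 8 * 180 = 1440 degrees.

1440 degrees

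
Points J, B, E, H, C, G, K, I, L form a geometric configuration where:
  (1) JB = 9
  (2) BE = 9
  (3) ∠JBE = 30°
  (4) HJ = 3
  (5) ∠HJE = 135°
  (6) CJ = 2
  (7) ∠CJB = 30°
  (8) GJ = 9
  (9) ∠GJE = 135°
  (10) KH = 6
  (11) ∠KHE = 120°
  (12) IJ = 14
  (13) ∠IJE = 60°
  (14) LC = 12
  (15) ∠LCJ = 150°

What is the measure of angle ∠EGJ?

Step 1: By the law of cosines on triangle EBJ: EJ² = 9² + 9² − 2·9·9·cos(30°) = 21.7, so EJ ≈ 4.66.
Step 2: By the law of cosines on triangle GJE: GE² = 9² + 4.66² − 2·9·4.66·cos(135°) = 162, so GE = 9·√2.
Step 3: By the inverse law of cosines on triangle EGJ: cos(∠EGJ) = ((9·√2)² + 9² − 4.66²) / (2·9·√2·9) = 221.3/229.1 = 0.9659, so ∠EGJ = 15°.

Therefore, the measure of angle ∠EGJ = 15°.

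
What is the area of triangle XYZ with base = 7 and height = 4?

Area = (1/2) * base * height
Area = (1/2) * 7 * 4
Area = 14

14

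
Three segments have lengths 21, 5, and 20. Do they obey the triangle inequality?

Yes.
The triangle inequality requires that the sum of any two sides exceeds the third.
Here 5 + 20 = 25 > 21, so the condition is met.

Yes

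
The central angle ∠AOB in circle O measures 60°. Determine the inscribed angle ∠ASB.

An inscribed angle intercepts an arc from a point on the circle, while the central angle intercepts the same arc from the center.
The inscribed angle is always half the central angle: 60° / 2 = 30°.

30°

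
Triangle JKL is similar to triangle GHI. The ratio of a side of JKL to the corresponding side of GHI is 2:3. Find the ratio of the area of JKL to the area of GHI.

Area scales with the square of linear dimensions. If every length is multiplied by 2/3, then the area is multiplied by (2/3)^2 = 4/9.
The area ratio is 4:9.

4:9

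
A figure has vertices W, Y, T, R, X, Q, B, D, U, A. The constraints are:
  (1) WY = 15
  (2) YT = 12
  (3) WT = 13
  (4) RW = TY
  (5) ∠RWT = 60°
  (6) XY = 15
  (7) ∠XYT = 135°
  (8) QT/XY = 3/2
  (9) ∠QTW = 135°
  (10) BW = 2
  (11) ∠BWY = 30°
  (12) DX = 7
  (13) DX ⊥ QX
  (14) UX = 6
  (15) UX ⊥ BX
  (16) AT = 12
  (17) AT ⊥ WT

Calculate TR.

From the given relations: RW = TY = 12.
Step 1: By the law of cosines on triangle TWR: TR² = 13² + 12² − 2·13·12·cos(60°) = 157, so TR = √157.

Therefore, the length of TR = √157.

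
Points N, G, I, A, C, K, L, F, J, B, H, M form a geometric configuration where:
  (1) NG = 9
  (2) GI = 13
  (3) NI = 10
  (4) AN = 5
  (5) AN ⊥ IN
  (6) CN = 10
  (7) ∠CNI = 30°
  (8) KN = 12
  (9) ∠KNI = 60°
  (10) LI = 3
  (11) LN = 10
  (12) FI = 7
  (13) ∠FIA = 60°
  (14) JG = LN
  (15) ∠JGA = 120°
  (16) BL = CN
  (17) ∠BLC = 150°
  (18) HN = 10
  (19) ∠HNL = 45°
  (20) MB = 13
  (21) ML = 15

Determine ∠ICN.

Step 1: By the law of cosines on triangle CNI: CI² = 10² + 10² − 2·10·10·cos(30°) = 26.79, so CI ≈ 5.18.
Step 2: By the inverse law of cosines on triangle ICN: cos(∠ICN) = (5.18² + 10² − 10²) / (2·5.18·10) = 26.79/103.53 = 0.2588, so ∠ICN = 75°.

Therefore, the measure of angle ∠ICN = 75°.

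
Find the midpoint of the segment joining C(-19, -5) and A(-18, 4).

The midpoint is the average of the coordinates:
x: (-19 + -18)/2 = -37/2
y: (-5 + 4)/2 = -1/2
Midpoint = (-37/2, -1/2)

(-37/2, -1/2)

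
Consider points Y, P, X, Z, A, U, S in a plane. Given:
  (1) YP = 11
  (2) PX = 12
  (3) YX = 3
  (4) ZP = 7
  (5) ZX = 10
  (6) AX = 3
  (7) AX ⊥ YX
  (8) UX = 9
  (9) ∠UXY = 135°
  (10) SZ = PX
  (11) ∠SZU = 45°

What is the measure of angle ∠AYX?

Step 1: By the law of cosines on triangle YXA: YA² = 3² + 3² − 2·3·3·cos(90°) = 18, so YA = 3·√2.
Step 2: By the inverse law of cosines on triangle AYX: cos(∠AYX) = ((3·√2)² + 3² − 3²) / (2·3·√2·3) = 18/25.46 = 0.7071, so ∠AYX = 45°.

Therefore, the measure of angle ∠AYX = 45°.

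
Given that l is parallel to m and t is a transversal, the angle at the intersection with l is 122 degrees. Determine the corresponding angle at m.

Corresponding angles are equal: 122 degrees.

122 degrees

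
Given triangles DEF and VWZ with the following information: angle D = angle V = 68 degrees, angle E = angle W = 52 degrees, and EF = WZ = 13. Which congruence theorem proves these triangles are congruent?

The given information matches AAS: Two pairs of corresponding angles and a non-included side are equal (Angle-Angle-Side).

AAS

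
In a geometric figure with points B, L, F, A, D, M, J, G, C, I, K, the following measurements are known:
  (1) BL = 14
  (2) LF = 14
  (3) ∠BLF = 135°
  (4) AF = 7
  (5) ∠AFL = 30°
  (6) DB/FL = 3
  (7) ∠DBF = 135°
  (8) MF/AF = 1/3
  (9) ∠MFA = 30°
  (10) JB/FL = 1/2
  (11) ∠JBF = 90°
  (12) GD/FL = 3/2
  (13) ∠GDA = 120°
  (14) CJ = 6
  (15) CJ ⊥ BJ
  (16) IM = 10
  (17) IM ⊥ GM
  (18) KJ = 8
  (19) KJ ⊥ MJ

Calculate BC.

From the given relations: JB = 1/2·FL = 1/2·14 = 7.
Step 1: By the law of cosines on triangle BJC: BC² = 7² + 6² − 2·7·6·cos(90°) = 85, so BC = √85.

Therefore, the length of BC = √85.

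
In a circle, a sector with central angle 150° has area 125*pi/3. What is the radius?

Sector area A = πr² × θ/360, so r² = 360A / (πθ).
r² = 360 × 125*pi/3 / (π × 150)
r² = 100
r = 10

10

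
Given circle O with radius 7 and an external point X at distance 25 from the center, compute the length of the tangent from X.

tangent = √(d² - r²) = √(25² - 7²) = √(625 - 49) = √576 = 24

24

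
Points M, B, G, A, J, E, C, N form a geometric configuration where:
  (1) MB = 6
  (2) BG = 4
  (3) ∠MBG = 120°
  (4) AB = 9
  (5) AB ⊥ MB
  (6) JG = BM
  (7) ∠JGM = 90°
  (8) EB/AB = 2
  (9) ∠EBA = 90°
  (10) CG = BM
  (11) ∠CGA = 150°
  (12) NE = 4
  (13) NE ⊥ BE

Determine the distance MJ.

From the given relations: JG = BM = 6.
Step 1: By the law of cosines on triangle GBM: GM² = 4² + 6² − 2·4·6·cos(120°) = 76, so GM = 2·√19.
Step 2: By the law of cosines on triangle MGJ: MJ² = (2·√19)² + 6² − 2·2·√19·6·cos(90°) = 112, so MJ = 4·√7.

Therefore, the length of MJ = 4·√7.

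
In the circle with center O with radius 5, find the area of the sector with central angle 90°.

Sector area = πr² × θ/360
= π × 5² × 1/4
= π × 25 × 1/4
= 25*pi/4

25*pi/4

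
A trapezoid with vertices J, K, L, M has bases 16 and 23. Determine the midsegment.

The midsegment of a trapezoid = (base1 + base2) / 2
midsegment = (16 + 23) / 2
midsegment = 39 / 2
midsegment = 39/2

39/2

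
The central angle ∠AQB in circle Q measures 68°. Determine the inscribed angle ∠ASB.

Inscribed angle = 68° / 2 = 34° (inscribed angle theorem).

34°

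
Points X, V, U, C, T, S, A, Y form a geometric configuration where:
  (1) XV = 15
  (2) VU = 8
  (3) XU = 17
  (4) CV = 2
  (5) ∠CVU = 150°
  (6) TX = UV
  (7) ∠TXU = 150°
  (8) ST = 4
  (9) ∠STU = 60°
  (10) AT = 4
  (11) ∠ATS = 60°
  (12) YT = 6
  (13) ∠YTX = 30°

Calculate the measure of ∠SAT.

Step 1: By the law of cosines on triangle ATS: AS² = 4² + 4² − 2·4·4·cos(60°) = 16, so AS = 4.
Step 2: By the inverse law of cosines on triangle SAT: cos(∠SAT) = (4² + 4² − 4²) / (2·4·4) = 16/32 = 0.5, so ∠SAT = 60°.

Therefore, the measure of angle ∠SAT = 60°.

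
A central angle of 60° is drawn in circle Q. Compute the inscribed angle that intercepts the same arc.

An inscribed angle intercepts an arc from a point on the circle, while the central angle intercepts the same arc from the center.
The inscribed angle is always half the central angle: 60° / 2 = 30°.

30°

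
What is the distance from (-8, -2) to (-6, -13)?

d = sqrt((-6 - -8)^2 + (-13 - -2)^2)
d = sqrt(2^2 + -11^2)
d = sqrt(4 + 121)
d = sqrt(125) = 5*sqrt(5)

5*sqrt(5)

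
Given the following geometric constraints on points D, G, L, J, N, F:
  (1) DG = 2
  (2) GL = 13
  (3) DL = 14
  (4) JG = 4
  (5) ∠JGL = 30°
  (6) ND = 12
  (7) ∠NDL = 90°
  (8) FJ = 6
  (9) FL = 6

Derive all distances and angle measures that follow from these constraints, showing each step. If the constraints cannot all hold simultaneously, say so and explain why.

The constraints are consistent.

Step 1: From LG = 13, GJ = 4, and ∠LGJ = 30°, by the law of cosines:
  LJ² = LG² + GJ² - 2·LG·GJ·cos(30°) = 169 + 16 - 90.07 = 94.93
  LJ ≈ 9.74

Step 2: From LD = 14, DN = 12, and ∠LDN = 90°, by the law of cosines:
  LN² = LD² + DN² - 2·LD·DN·cos(90°) = 196 + 144 - 0 = 340
  LN = 2·√85

Step 3: From DG = 2, DL = 14, GL = 13, by the inverse law of cosines:
  cos(∠GDL) = (DG² + DL² - GL²) / (2·DG·DL)
  ∠GDL = 56.39°

Step 4: From GD = 2, GL = 13, DL = 14, by the inverse law of cosines:
  cos(∠DGL) = (GD² + GL² - DL²) / (2·GD·GL)
  ∠DGL = 116.25°

Step 5: From LD = 14, LG = 13, DG = 2, by the inverse law of cosines:
  cos(∠DLG) = (LD² + LG² - DG²) / (2·LD·LG)
  ∠DLG = 7.36°

Step 6: From LD = 14, LN = 2·√85, DN = 12, by the inverse law of cosines:
  cos(∠DLN) = (LD² + LN² - DN²) / (2·LD·LN)
  ∠DLN = 40.6°

Step 7: From LF = 6, LJ = 9.74, FJ = 6, by the inverse law of cosines:
  cos(∠FLJ) = (LF² + LJ² - FJ²) / (2·LF·LJ)
  ∠FLJ = 35.71°

Step 8: From LG = 13, LJ = 9.74, GJ = 4, by the inverse law of cosines:
  cos(∠GLJ) = (LG² + LJ² - GJ²) / (2·LG·LJ)
  ∠GLJ = 11.85°

Step 9: From JF = 6, JL = 9.74, FL = 6, by the inverse law of cosines:
  cos(∠FJL) = (JF² + JL² - FL²) / (2·JF·JL)
  ∠FJL = 35.71°

Step 10: From JG = 4, JL = 9.74, GL = 13, by the inverse law of cosines:
  cos(∠GJL) = (JG² + JL² - GL²) / (2·JG·JL)
  ∠GJL = 138.15°

Step 11: From ND = 12, NL = 2·√85, DL = 14, by the inverse law of cosines:
  cos(∠DNL) = (ND² + NL² - DL²) / (2·ND·NL)
  ∠DNL = 49.4°

Step 12: From FJ = 6, FL = 6, JL = 9.74, by the inverse law of cosines:
  cos(∠JFL) = (FJ² + FL² - JL²) / (2·FJ·FL)
  ∠JFL = 108.57°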